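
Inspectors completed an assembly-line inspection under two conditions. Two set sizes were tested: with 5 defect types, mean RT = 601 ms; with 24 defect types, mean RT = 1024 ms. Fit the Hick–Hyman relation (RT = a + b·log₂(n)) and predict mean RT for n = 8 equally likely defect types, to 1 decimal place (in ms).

RT is linear in log₂ n, so two points fix the line:
  b = (1024 − 601) / (log₂ 24 − log₂ 5) = 423 / (4.5850 − 2.3219) = 186.917 ms/bit
  a = 601 − 186.917 × 2.3219 = 166.992 ms
Then RT(8) = 166.992 + 186.917 × log₂ 8 = 166.992 + 186.917 × 3 ≈ 727.743 ms.

727.7 ms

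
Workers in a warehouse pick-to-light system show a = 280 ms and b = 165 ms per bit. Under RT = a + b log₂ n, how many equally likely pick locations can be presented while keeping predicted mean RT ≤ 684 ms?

Information budget: (684 − 280)/165 = 2.4485 bits, so n ≤ 2^2.4485 = 5.458 → at most 5.

5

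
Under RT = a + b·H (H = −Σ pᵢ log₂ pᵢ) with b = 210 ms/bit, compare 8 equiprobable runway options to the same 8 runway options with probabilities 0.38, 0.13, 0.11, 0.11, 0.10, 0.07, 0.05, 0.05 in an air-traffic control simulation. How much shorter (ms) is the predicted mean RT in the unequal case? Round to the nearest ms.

74 ms

The RT saving is b·ΔH. Equiprobable H₀ = log₂(8) = 3.0000 bits; with the given probabilities H = 2.6466 bits.
b·(H₀ − H) = 210 × (3.0000 − 2.6466) = 74.21 ms.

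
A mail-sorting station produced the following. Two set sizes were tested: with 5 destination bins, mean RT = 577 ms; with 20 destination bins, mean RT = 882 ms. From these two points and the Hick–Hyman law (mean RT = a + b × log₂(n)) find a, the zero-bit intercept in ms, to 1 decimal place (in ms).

Slope: b = (882 − 577) / (log₂ 20 − log₂ 5) = 305/2.0000 = 152.500 ms/bit.
Intercept: a = 577 − 152.500·log₂(5) = 222.906 ms.

222.9 ms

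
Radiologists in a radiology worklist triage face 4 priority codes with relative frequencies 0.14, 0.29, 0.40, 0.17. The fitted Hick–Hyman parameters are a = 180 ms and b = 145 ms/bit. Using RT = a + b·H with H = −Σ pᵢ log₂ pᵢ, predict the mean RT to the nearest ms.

452 ms

Entropy contributions −pᵢ log₂ pᵢ: 0.3971, 0.5179, 0.5288, 0.4346; sum H = 1.8784 bits.
RT = a + bH = 180 + 145·1.8784 = 452.36 ms.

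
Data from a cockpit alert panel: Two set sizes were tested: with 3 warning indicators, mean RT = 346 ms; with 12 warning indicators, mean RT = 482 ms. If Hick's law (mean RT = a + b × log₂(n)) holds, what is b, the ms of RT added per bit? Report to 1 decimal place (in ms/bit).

68.0 ms/bit

b = (RT₂ − RT₁)/(log₂ n₂ − log₂ n₁) = (482 − 346)/(3.5850 − 1.5850) = 68.000 ms/bit.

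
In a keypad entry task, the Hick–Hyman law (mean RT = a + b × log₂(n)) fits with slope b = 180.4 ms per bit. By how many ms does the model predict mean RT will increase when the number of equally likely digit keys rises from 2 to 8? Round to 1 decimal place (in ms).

360.8 ms

Only the slope matters, since a is common to both: ΔRT = b·log₂(n₂/n₁).
log₂(8) − log₂(2) = log₂(8/2) = log₂(4) = 2.
ΔRT = 180.4 × 2.0000 = 360.800 ms.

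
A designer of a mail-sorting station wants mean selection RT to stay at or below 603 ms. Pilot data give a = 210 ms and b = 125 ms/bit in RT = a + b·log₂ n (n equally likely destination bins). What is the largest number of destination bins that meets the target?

125·log₂ n ≤ 603 − 210 = 393, giving log₂ n ≤ 3.1440 and n ≤ 8.840. The largest whole number is 8.

8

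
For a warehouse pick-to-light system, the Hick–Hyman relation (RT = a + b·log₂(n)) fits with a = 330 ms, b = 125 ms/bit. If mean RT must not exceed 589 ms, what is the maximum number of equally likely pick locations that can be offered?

4

125·log₂ n ≤ 589 − 330 = 259, giving log₂ n ≤ 2.0720 and n ≤ 4.205. The largest whole number is 4.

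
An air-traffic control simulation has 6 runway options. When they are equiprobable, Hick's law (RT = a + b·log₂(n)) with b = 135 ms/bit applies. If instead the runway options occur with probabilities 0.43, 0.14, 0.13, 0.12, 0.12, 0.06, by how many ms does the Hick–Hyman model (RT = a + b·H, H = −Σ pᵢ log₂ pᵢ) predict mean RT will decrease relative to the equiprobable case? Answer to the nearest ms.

The RT saving is b·ΔH. Equiprobable H₀ = log₂(6) = 2.5850 bits; with the given probabilities H = 2.2810 bits.
b·(H₀ − H) = 135 × (2.5850 − 2.2810) = 41.04 ms.

41 ms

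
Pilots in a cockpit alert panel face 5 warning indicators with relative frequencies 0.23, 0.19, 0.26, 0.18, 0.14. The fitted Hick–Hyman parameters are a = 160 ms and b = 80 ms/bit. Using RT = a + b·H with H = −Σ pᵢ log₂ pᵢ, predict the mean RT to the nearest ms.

343 ms

Entropy contributions −pᵢ log₂ pᵢ: 0.4877, 0.4552, 0.5053, 0.4453, 0.3971; sum H = 2.2906 bits.
RT = a + bH = 160 + 80·2.2906 = 343.25 ms.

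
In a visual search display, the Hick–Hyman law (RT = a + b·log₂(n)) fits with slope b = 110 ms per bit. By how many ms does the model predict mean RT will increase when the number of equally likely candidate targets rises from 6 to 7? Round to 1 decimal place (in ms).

24.5 ms

Only the slope matters, since a is common to both: ΔRT = b·log₂(n₂/n₁).
log₂(7) − log₂(6) = 2.8074 − 2.5850 = 0.2224.
ΔRT = 110 × 0.2224 = 24.463 ms.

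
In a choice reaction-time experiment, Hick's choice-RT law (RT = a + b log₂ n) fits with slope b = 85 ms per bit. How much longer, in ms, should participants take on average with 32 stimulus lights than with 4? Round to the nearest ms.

255 ms

Only the slope matters, since a is common to both: ΔRT = b·log₂(n₂/n₁).
log₂(32) − log₂(4) = log₂(32/4) = log₂(8) = 3.
ΔRT = 85 × 3.0000 = 255.000 ms.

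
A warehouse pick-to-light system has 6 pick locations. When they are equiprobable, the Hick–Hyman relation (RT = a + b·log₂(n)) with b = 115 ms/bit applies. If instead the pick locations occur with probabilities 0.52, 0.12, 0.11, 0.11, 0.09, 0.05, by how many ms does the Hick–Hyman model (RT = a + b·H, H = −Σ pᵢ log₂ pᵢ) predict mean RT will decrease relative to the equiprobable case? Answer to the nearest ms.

57 ms

The RT saving is b·ΔH. Equiprobable H₀ = log₂(6) = 2.5850 bits; with the given probabilities H = 2.0870 bits.
b·(H₀ − H) = 115 × (2.5850 − 2.0870) = 57.27 ms.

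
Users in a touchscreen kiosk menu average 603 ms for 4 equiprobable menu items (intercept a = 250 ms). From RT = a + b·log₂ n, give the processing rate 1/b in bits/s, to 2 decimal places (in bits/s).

5.67 bits/s

Choice component = 603 − 250 = 353 ms over log₂(4) = 2 bits.
b = 353 / 2 = 176.500 ms/bit, so 1/b = 5.666 bits/s.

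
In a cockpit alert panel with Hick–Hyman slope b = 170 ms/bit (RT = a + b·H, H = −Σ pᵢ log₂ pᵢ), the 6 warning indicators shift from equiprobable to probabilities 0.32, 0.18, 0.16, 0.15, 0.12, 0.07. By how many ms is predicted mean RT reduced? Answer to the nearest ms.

The RT saving is b·ΔH. Equiprobable H₀ = log₂(6) = 2.5850 bits; with the given probabilities H = 2.4405 bits.
b·(H₀ − H) = 170 × (2.5850 − 2.4405) = 24.55 ms.

25 ms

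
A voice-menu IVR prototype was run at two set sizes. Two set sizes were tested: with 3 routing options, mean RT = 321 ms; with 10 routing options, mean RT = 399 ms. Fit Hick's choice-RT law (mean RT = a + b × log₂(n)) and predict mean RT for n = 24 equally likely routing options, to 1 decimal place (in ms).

With log₂ n on the abscissa the relation is linear; from the two conditions:
  b = (399 − 321) / (log₂ 10 − log₂ 3) = 78 / (3.3219 − 1.5850) = 44.906 ms/bit
  a = 321 − 44.906 × 1.5850 = 249.826 ms
Then RT(24) = 249.826 + 44.906 × log₂ 24 = 249.826 + 44.906 × 4.5850 ≈ 455.718 ms.

455.7 ms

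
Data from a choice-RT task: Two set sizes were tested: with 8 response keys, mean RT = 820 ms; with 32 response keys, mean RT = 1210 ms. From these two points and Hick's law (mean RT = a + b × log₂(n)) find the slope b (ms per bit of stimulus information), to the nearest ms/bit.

The slope on a log₂ axis is (1210 − 820) / (5 − 3) = 195 ms/bit.

195 ms/bit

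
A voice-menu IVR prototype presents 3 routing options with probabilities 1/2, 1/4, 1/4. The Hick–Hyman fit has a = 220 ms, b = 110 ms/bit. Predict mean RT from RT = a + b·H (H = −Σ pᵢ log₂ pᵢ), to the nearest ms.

385 ms

H = −Σ pᵢ log₂ pᵢ = 0.5·1 + 0.25·2 + 0.25·2 = 1.500 bits.
RT = 220 + 110 × 1.500 = 385.00 ms.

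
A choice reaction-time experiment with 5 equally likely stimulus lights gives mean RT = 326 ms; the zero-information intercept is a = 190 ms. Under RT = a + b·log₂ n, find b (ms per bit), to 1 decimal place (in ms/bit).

log₂(5) = 2.3219 bits.
b = (RT − a)/log₂ n = (326 − 190) / 2.3219 = 58.572 ms/bit.

58.6 ms/bit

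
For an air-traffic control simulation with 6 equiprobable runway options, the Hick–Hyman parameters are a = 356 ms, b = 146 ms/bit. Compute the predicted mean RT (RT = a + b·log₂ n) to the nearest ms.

log₂(6) = 2.5850 bits, so RT = 356 + 146 × 2.5850 ≈ 733.405 ms.

733 ms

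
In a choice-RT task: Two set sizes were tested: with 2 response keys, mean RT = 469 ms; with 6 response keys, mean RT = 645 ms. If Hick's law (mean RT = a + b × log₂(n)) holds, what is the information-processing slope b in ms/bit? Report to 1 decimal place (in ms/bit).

The slope on a log₂ axis is (645 − 469) / (2.5850 − 1) = 111.044 ms/bit.

111.0 ms/bit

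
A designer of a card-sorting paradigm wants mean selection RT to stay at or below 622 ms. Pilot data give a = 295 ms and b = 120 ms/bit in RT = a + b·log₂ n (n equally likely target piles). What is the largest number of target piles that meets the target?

Set 295 + 120·log₂ n ≤ 622 → log₂ n ≤ (622 − 295)/120 = 2.7250.
So n ≤ 2^2.7250 = 6.612; the largest integer n is 6.

6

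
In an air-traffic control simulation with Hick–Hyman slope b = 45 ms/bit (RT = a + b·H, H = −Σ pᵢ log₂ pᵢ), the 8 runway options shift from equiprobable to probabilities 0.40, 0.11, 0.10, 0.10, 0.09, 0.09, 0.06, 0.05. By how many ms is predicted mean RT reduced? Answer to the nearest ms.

17 ms

The RT saving is b·ΔH. Equiprobable H₀ = log₂(8) = 3.0000 bits; with the given probabilities H = 2.6284 bits.
b·(H₀ − H) = 45 × (3.0000 − 2.6284) = 16.72 ms.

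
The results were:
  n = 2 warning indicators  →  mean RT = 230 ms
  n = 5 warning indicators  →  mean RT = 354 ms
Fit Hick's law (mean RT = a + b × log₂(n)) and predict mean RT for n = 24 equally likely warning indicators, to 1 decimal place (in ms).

Fit slope and intercept:
  b = (354 − 230) / (log₂ 5 − log₂ 2) = 124 / (2.3219 − 1) = 93.802 ms/bit
  a = 230 − 93.802 × 1 = 136.198 ms
Then RT(24) = 136.198 + 93.802 × log₂ 24 = 136.198 + 93.802 × 4.5850 ≈ 566.278 ms.

566.3 ms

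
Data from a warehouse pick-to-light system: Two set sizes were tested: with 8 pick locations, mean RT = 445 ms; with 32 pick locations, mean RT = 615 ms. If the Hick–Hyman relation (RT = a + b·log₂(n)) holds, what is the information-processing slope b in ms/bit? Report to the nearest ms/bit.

85 ms/bit

The slope on a log₂ axis is (615 − 445) / (5 − 3) = 85 ms/bit.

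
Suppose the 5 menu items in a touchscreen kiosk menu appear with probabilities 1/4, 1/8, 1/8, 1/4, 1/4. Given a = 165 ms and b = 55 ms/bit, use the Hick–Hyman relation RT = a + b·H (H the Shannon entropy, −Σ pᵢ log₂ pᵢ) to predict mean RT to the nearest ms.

289 ms

H = −Σ pᵢ log₂ pᵢ = 0.25·2 + 0.125·3 + 0.125·3 + 0.25·2 + 0.25·2 = 2.250 bits.
RT = 165 + 55 × 2.250 = 288.75 ms.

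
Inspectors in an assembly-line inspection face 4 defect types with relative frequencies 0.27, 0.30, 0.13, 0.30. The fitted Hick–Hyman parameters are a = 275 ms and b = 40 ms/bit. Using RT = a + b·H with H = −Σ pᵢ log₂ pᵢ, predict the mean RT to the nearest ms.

352 ms

Entropy contributions −pᵢ log₂ pᵢ: 0.5100, 0.5211, 0.3826, 0.5211; sum H = 1.9348 bits.
RT = a + bH = 275 + 40·1.9348 = 352.39 ms.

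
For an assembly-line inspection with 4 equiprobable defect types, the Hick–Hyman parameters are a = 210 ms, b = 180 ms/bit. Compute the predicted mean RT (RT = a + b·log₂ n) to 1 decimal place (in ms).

570.0 ms

log₂(4) = 2 bits, so RT = 210 + 180 × 2 ≈ 570.000 ms.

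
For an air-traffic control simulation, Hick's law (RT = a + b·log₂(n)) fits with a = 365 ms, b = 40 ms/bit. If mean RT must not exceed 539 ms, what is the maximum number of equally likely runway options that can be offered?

Set 365 + 40·log₂ n ≤ 539 → log₂ n ≤ (539 − 365)/40 = 4.3500.
So n ≤ 2^4.3500 = 20.393; the largest integer n is 20.

20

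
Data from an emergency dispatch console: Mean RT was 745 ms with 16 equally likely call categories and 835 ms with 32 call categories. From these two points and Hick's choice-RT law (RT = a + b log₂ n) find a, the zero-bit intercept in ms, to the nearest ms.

Slope: b = (835 − 745) / (log₂ 32 − log₂ 16) = 90/1.0000 = 90 ms/bit.
a = RT₁ − b·log₂ n₁ = 745 − 90 × 4 = 385.000 ms.

385 ms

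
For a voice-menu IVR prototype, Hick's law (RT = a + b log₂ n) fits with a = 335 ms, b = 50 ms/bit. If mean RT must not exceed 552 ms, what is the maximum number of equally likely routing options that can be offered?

50·log₂ n ≤ 552 − 335 = 217, giving log₂ n ≤ 4.3400 and n ≤ 20.252. The largest whole number is 20.

20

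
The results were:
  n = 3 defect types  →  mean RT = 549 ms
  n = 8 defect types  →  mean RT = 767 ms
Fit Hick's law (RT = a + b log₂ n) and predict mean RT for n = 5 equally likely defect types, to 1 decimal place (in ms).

662.5 ms

With log₂ n on the abscissa the relation is linear; from the two conditions:
  b = (767 − 549) / (log₂ 8 − log₂ 3) = 218 / (3 − 1.5850) = 154.060 ms/bit
  a = 549 − 154.060 × 1.5850 = 304.821 ms
Then RT(5) = 304.821 + 154.060 × log₂ 5 = 304.821 + 154.060 × 2.3219 ≈ 662.537 ms.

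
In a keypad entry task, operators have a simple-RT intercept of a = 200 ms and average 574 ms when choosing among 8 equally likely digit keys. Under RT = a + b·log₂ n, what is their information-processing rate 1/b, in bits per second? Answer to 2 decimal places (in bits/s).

Choice component = 574 − 200 = 374 ms over log₂(8) = 3 bits.
b = 374 / 3 = 124.667 ms/bit, so 1/b = 8.021 bits/s.

8.02 bits/s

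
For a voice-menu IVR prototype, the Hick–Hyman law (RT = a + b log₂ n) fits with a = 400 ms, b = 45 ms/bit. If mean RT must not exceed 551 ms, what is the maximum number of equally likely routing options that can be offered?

10

Set 400 + 45·log₂ n ≤ 551 → log₂ n ≤ (551 − 400)/45 = 3.3556.
So n ≤ 2^3.3556 = 10.236; the largest integer n is 10.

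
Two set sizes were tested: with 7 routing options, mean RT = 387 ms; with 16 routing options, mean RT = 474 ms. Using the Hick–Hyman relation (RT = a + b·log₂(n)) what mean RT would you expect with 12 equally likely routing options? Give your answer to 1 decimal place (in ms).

Fit slope and intercept:
  b = (474 − 387) / (log₂ 16 − log₂ 7) = 87 / (4 − 2.8074) = 72.947 ms/bit
  a = 387 − 72.947 × 2.8074 = 182.212 ms
Then RT(12) = 182.212 + 72.947 × log₂ 12 = 182.212 + 72.947 × 3.5850 ≈ 443.724 ms.

443.7 ms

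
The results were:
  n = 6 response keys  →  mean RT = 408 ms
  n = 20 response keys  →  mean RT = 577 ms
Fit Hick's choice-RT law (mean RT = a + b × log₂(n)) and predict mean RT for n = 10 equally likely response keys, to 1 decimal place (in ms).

479.7 ms

With log₂ n on the abscissa the relation is linear; from the two conditions:
  b = (577 − 408) / (log₂ 20 − log₂ 6) = 169 / (4.3219 − 2.5850) = 97.296 ms/bit
  a = 408 − 97.296 × 2.5850 = 156.493 ms
Then RT(10) = 156.493 + 97.296 × log₂ 10 = 156.493 + 97.296 × 3.3219 ≈ 479.704 ms.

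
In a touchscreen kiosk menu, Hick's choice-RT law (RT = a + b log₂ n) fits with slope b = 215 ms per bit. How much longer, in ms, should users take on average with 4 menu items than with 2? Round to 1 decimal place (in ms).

ΔRT = (a + b log₂ n₂) − (a + b log₂ n₁) = b·(log₂ n₂ − log₂ n₁).
log₂(4) − log₂(2) = log₂(4/2) = log₂(2) = 1.
ΔRT = 215 × 1.0000 = 215.000 ms.

215.0 ms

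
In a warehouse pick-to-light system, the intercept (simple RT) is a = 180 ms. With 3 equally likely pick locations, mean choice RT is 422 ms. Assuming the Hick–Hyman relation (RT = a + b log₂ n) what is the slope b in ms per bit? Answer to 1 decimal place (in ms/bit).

log₂(3) = 1.5850 bits.
b = (RT − a)/log₂ n = (422 − 180) / 1.5850 = 152.685 ms/bit.

152.7 ms/bit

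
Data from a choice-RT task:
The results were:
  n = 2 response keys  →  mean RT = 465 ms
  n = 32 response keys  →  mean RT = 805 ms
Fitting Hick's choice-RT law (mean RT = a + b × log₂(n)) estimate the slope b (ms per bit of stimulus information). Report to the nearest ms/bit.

b = (RT₂ − RT₁)/(log₂ n₂ − log₂ n₁) = (805 − 465)/(5 − 1) = 85 ms/bit.

85 ms/bit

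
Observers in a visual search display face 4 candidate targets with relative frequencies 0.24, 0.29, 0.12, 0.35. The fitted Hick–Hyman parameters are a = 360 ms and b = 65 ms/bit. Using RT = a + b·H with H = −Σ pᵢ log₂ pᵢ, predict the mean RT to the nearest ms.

H = 0.24·log₂(1/0.24) + 0.29·log₂(1/0.29) + 0.12·log₂(1/0.12) + 0.35·log₂(1/0.35) = 1.9092 bits.
RT = 360 + 65 × 1.9092 = 484.10 ms.

484 ms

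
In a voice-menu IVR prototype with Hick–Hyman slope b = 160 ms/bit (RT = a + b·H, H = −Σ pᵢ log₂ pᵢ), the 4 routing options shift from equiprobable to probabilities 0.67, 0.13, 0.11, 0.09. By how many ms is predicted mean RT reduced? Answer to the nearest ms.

91 ms

Equiprobable entropy H₀ = log₂ 4 = 2.0000 bits.
Skewed entropy H = −Σ pᵢ log₂ pᵢ = 1.4327 bits.
ΔRT = b·(H₀ − H) = 160 × 0.5673 = 90.77 ms.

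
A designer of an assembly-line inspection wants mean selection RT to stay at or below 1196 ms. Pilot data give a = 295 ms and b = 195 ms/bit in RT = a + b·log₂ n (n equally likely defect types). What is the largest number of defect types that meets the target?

Information budget: (1196 − 295)/195 = 4.6205 bits, so n ≤ 2^4.6205 = 24.599 → at most 24.

24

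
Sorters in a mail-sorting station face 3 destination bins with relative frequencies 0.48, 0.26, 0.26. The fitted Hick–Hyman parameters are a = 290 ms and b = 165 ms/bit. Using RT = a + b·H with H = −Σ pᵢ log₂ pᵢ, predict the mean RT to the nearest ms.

Entropy contributions −pᵢ log₂ pᵢ: 0.5083, 0.5053, 0.5053; sum H = 1.5188 bits.
RT = a + bH = 290 + 165·1.5188 = 540.61 ms.

541 ms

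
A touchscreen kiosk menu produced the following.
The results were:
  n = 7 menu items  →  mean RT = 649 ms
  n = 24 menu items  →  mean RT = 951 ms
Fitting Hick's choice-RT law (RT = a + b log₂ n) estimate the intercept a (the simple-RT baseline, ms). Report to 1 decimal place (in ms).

172.1 ms

Slope: b = (951 − 649) / (log₂ 24 − log₂ 7) = 302/1.7776 = 169.891 ms/bit.
Intercept: a = 649 − 169.891·log₂(7) = 172.055 ms.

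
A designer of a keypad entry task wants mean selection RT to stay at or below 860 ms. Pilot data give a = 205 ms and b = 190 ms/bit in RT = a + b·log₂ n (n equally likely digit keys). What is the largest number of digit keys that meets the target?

Information budget: (860 − 205)/190 = 3.4474 bits, so n ≤ 2^3.4474 = 10.908 → at most 10.

10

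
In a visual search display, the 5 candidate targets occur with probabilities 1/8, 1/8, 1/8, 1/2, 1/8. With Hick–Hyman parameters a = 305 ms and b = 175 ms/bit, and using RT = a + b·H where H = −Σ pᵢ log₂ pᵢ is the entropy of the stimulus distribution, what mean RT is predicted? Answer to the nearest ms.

Each term −pᵢ log₂ pᵢ: 0.125·3 + 0.125·3 + 0.125·3 + 0.5·1 + 0.125·3; summed, H = 2.000 bits.
Mean RT = a + bH = 305 + 175·2.000 = 655.00 ms.

655 ms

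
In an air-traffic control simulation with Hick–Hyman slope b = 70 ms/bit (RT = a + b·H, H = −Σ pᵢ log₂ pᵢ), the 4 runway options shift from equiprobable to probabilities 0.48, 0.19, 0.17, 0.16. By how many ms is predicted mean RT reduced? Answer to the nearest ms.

13 ms

Equiprobable entropy H₀ = log₂ 4 = 2.0000 bits.
Skewed entropy H = −Σ pᵢ log₂ pᵢ = 1.8211 bits.
ΔRT = b·(H₀ − H) = 70 × 0.1789 = 12.52 ms.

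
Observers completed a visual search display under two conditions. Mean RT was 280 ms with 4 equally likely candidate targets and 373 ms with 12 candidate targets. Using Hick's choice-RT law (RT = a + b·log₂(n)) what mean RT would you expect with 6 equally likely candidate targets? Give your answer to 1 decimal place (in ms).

314.3 ms

Fit slope and intercept:
  b = (373 − 280) / (log₂ 12 − log₂ 4) = 93 / (3.5850 − 2) = 58.676 ms/bit
  a = 280 − 58.676 × 2 = 162.647 ms
Then RT(6) = 162.647 + 58.676 × log₂ 6 = 162.647 + 58.676 × 2.5850 ≈ 314.324 ms.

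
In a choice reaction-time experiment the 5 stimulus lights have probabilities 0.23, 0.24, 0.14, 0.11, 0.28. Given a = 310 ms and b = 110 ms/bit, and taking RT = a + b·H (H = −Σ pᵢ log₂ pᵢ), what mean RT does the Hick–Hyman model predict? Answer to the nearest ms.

557 ms

Entropy contributions −pᵢ log₂ pᵢ: 0.4877, 0.4941, 0.3971, 0.3503, 0.5142; sum H = 2.2434 bits.
RT = a + bH = 310 + 110·2.2434 = 556.78 ms.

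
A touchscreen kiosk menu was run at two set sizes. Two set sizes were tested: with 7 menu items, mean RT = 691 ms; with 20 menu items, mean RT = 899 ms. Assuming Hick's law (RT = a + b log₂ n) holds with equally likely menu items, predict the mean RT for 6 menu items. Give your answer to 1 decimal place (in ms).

660.5 ms

Fit slope and intercept:
  b = (899 − 691) / (log₂ 20 − log₂ 7) = 208 / (4.3219 − 2.8074) = 137.332 ms/bit
  a = 691 − 137.332 × 2.8074 = 305.459 ms
Then RT(6) = 305.459 + 137.332 × log₂ 6 = 305.459 + 137.332 × 2.5850 ≈ 660.458 ms.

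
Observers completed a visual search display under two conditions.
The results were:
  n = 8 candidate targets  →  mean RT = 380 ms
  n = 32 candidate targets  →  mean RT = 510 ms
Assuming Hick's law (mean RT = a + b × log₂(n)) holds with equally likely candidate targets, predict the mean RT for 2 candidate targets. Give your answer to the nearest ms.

250 ms

With log₂ n on the abscissa the relation is linear; from the two conditions:
  b = (510 − 380) / (log₂ 32 − log₂ 8) = 130 / (5 − 3) = 65 ms/bit
  a = 380 − 65 × 3 = 185 ms
Then RT(2) = 185 + 65 × log₂ 2 = 185 + 65 × 1 ≈ 250.000 ms.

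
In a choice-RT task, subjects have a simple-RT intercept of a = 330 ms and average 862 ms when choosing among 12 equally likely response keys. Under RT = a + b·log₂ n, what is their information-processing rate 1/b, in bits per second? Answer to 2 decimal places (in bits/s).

Choice component = 862 − 330 = 532 ms over log₂(12) = 3.5850 bits.
b = 532 / 3.5850 = 148.398 ms/bit, so 1/b = 6.739 bits/s.

6.74 bits/s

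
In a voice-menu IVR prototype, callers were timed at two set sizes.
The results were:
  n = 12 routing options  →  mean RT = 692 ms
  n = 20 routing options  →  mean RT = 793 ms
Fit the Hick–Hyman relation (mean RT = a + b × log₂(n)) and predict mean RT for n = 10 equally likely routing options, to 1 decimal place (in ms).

With log₂ n on the abscissa the relation is linear; from the two conditions:
  b = (793 − 692) / (log₂ 20 − log₂ 12) = 101 / (4.3219 − 3.5850) = 137.048 ms/bit
  a = 692 − 137.048 × 3.5850 = 200.686 ms
Then RT(10) = 200.686 + 137.048 × log₂ 10 = 200.686 + 137.048 × 3.3219 ≈ 655.952 ms.

656.0 ms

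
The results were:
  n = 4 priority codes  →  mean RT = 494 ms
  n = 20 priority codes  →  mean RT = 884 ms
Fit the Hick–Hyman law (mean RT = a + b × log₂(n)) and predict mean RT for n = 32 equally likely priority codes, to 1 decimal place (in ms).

RT is linear in log₂ n, so two points fix the line:
  b = (884 − 494) / (log₂ 20 − log₂ 4) = 390 / (4.3219 − 2) = 167.964 ms/bit
  a = 494 − 167.964 × 2 = 158.072 ms
Then RT(32) = 158.072 + 167.964 × log₂ 32 = 158.072 + 167.964 × 5 ≈ 997.892 ms.

997.9 ms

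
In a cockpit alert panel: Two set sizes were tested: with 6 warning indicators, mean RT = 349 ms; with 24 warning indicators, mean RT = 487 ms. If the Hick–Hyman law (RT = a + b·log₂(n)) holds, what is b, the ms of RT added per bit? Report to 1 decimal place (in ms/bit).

b = (RT₂ − RT₁)/(log₂ n₂ − log₂ n₁) = (487 − 349)/(4.5850 − 2.5850) = 69.000 ms/bit.

69.0 ms/bit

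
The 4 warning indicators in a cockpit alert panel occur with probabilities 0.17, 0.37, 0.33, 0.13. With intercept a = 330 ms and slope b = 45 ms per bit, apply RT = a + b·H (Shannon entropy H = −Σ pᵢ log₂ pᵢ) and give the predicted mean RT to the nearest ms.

414 ms

Entropy contributions −pᵢ log₂ pᵢ: 0.4346, 0.5307, 0.5278, 0.3826; sum H = 1.8758 bits.
RT = a + bH = 330 + 45·1.8758 = 414.41 ms.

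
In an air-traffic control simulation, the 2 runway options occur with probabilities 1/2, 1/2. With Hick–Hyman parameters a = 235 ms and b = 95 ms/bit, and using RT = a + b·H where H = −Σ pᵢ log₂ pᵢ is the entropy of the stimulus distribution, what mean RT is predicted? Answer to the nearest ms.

H = −Σ pᵢ log₂ pᵢ = 0.5·1 + 0.5·1 = 1.000 bits.
RT = 235 + 95 × 1.000 = 330.00 ms.

330 ms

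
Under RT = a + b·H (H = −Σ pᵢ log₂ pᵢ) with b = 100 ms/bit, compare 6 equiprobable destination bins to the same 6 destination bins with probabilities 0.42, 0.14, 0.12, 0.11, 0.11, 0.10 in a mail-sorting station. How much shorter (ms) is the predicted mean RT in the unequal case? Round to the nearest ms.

The RT saving is b·ΔH. Equiprobable H₀ = log₂(6) = 2.5850 bits; with the given probabilities H = 2.3226 bits.
b·(H₀ − H) = 100 × (2.5850 − 2.3226) = 26.24 ms.

26 ms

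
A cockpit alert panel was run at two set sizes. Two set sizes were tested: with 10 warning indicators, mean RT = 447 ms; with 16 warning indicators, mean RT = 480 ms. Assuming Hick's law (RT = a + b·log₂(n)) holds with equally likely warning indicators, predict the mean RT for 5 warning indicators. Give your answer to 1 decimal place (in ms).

Fit slope and intercept:
  b = (480 − 447) / (log₂ 16 − log₂ 10) = 33 / (4 − 3.3219) = 48.667 ms/bit
  a = 447 − 48.667 × 3.3219 = 285.330 ms
Then RT(5) = 285.330 + 48.667 × log₂ 5 = 285.330 + 48.667 × 2.3219 ≈ 398.333 ms.

398.3 ms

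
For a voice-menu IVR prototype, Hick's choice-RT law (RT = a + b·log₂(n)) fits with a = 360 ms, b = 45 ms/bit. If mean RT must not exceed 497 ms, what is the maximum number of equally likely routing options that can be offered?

8

45·log₂ n ≤ 497 − 360 = 137, giving log₂ n ≤ 3.0444 and n ≤ 8.250. The largest whole number is 8.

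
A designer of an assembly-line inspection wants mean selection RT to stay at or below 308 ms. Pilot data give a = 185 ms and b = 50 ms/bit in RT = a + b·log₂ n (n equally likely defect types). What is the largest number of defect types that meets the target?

5

Set 185 + 50·log₂ n ≤ 308 → log₂ n ≤ (308 − 185)/50 = 2.4600.
So n ≤ 2^2.4600 = 5.502; the largest integer n is 5.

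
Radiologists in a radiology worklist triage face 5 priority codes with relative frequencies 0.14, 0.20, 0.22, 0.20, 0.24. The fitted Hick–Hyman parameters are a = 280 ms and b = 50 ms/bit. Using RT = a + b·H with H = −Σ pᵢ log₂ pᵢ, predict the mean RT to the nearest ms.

Entropy contributions −pᵢ log₂ pᵢ: 0.3971, 0.4644, 0.4806, 0.4644, 0.4941; sum H = 2.3006 bits.
RT = a + bH = 280 + 50·2.3006 = 395.03 ms.

395 ms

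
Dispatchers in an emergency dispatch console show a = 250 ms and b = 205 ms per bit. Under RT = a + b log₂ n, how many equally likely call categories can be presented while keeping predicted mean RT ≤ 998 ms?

Set 250 + 205·log₂ n ≤ 998 → log₂ n ≤ (998 − 250)/205 = 3.6488.
So n ≤ 2^3.6488 = 12.543; the largest integer n is 12.

12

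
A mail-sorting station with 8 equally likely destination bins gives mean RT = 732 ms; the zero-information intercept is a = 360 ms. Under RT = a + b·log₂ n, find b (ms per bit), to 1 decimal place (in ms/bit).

124.0 ms/bit

8 alternatives carry log₂ 8 = 3 bits; the choice cost is 732 − 360 = 372 ms, so b = 372/3 = 124.000 ms/bit.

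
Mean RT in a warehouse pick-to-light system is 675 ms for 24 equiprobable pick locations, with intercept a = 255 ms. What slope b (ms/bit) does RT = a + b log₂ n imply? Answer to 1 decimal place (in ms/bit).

91.6 ms/bit

log₂(24) = 4.5850 bits.
b = (RT − a)/log₂ n = (675 − 255) / 4.5850 = 91.604 ms/bit.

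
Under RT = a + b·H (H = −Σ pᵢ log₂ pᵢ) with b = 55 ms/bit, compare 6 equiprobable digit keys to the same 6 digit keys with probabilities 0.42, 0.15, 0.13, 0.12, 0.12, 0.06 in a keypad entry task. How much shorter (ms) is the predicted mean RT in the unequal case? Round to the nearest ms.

16 ms

Equiprobable entropy H₀ = log₂ 6 = 2.5850 bits.
Skewed entropy H = −Σ pᵢ log₂ pᵢ = 2.2965 bits.
ΔRT = b·(H₀ − H) = 55 × 0.2885 = 15.87 ms.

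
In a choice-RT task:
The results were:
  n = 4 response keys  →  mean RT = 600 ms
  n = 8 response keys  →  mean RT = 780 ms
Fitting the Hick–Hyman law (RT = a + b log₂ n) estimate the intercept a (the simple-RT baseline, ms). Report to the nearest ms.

240 ms

Slope: b = (780 − 600) / (log₂ 8 − log₂ 4) = 180/1.0000 = 180 ms/bit.
a = RT₁ − b·log₂ n₁ = 600 − 180 × 2 = 240.000 ms.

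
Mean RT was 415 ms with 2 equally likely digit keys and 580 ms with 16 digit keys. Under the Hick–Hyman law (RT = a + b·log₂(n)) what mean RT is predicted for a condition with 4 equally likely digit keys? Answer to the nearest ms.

470 ms

With log₂ n on the abscissa the relation is linear; from the two conditions:
  b = (580 − 415) / (log₂ 16 − log₂ 2) = 165 / (4 − 1) = 55 ms/bit
  a = 415 − 55 × 1 = 360 ms
Then RT(4) = 360 + 55 × log₂ 4 = 360 + 55 × 2 ≈ 470.000 ms.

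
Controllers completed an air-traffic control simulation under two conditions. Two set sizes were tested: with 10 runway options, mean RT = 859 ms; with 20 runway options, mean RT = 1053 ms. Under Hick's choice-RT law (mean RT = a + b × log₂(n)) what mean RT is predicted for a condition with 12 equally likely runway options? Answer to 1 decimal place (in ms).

Solve the two-equation system in a and b:
  b = (1053 − 859) / (log₂ 20 − log₂ 10) = 194 / (4.3219 − 3.3219) = 194.000 ms/bit
  a = 859 − 194.000 × 3.3219 = 214.546 ms
Then RT(12) = 214.546 + 194.000 × log₂ 12 = 214.546 + 194.000 × 3.5850 ≈ 910.029 ms.

910.0 ms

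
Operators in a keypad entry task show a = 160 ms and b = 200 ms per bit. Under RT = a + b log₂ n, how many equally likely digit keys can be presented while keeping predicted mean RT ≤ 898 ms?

12

Set 160 + 200·log₂ n ≤ 898 → log₂ n ≤ (898 − 160)/200 = 3.6900.
So n ≤ 2^3.6900 = 12.906; the largest integer n is 12.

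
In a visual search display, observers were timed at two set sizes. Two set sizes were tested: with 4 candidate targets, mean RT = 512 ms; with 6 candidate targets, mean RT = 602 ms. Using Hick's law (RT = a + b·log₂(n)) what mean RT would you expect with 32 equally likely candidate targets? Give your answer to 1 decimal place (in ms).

Fit slope and intercept:
  b = (602 − 512) / (log₂ 6 − log₂ 4) = 90 / (2.5850 − 2) = 153.856 ms/bit
  a = 512 − 153.856 × 2 = 204.288 ms
Then RT(32) = 204.288 + 153.856 × log₂ 32 = 204.288 + 153.856 × 5 ≈ 973.568 ms.

973.6 ms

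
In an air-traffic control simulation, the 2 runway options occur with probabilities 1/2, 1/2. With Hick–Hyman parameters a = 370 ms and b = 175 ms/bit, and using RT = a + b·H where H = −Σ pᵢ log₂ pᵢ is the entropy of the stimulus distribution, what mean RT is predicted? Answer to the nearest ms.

545 ms

H = −Σ pᵢ log₂ pᵢ = 0.5·1 + 0.5·1 = 1.000 bits.
RT = 370 + 175 × 1.000 = 545.00 ms.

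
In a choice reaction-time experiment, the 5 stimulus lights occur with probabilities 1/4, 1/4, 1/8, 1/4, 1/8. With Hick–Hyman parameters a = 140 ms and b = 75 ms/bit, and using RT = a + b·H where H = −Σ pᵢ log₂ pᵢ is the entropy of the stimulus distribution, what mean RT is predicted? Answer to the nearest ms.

309 ms

H = −Σ pᵢ log₂ pᵢ = 0.25·2 + 0.25·2 + 0.125·3 + 0.25·2 + 0.125·3 = 2.250 bits.
RT = 140 + 75 × 2.250 = 308.75 ms.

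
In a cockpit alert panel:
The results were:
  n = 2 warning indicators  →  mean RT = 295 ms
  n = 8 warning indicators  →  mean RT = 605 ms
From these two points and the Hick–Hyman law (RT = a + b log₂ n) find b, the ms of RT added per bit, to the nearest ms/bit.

Slope: b = (605 − 295) / (log₂ 8 − log₂ 2) = 310/2.0000 = 155 ms/bit.

155 ms/bit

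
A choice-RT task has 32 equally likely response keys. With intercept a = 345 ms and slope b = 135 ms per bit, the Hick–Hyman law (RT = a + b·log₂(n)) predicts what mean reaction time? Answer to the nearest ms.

log₂(32) = 5 bits, so RT = 345 + 135 × 5 ≈ 1020.000 ms.

1020 ms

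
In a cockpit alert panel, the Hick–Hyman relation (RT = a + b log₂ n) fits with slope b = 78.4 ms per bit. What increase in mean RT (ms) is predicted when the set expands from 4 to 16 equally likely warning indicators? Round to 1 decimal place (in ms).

156.8 ms

ΔRT = (a + b log₂ n₂) − (a + b log₂ n₁) = b·(log₂ n₂ − log₂ n₁).
log₂(16) − log₂(4) = log₂(16/4) = log₂(4) = 2.
ΔRT = 78.4 × 2.0000 = 156.800 ms.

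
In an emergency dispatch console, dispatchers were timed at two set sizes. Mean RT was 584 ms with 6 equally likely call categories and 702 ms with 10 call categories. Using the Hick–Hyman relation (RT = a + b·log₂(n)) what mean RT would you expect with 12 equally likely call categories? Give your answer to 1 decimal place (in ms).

With log₂ n on the abscissa the relation is linear; from the two conditions:
  b = (702 − 584) / (log₂ 10 − log₂ 6) = 118 / (3.3219 − 2.5850) = 160.116 ms/bit
  a = 584 − 160.116 × 2.5850 = 170.106 ms
Then RT(12) = 170.106 + 160.116 × log₂ 12 = 170.106 + 160.116 × 3.5850 ≈ 744.116 ms.

744.1 ms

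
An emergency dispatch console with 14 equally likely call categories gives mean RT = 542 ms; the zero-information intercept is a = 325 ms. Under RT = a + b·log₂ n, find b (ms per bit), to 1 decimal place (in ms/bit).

log₂(14) = 3.8074 bits.
b = (RT − a)/log₂ n = (542 − 325) / 3.8074 = 56.995 ms/bit.

57.0 ms/bit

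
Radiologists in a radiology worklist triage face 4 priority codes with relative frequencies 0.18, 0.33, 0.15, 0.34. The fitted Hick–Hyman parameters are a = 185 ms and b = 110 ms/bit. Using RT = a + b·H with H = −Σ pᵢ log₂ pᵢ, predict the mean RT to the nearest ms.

Entropy contributions −pᵢ log₂ pᵢ: 0.4453, 0.5278, 0.4105, 0.5292; sum H = 1.9128 bits.
RT = a + bH = 185 + 110·1.9128 = 395.41 ms.

395 ms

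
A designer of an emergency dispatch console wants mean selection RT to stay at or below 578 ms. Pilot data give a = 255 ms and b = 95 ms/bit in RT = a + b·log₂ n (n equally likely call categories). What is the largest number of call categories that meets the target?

10

95·log₂ n ≤ 578 − 255 = 323, giving log₂ n ≤ 3.4000 and n ≤ 10.556. The largest whole number is 10.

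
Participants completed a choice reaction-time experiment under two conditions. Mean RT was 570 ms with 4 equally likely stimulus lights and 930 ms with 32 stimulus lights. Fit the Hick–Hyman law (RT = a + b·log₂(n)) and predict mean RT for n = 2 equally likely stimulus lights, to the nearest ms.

With log₂ n on the abscissa the relation is linear; from the two conditions:
  b = (930 − 570) / (log₂ 32 − log₂ 4) = 360 / (5 − 2) = 120 ms/bit
  a = 570 − 120 × 2 = 330 ms
Then RT(2) = 330 + 120 × log₂ 2 = 330 + 120 × 1 ≈ 450.000 ms.

450 ms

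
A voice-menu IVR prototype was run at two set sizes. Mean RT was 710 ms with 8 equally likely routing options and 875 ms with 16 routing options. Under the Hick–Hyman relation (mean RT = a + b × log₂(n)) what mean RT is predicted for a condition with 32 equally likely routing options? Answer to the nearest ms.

With log₂ n on the abscissa the relation is linear; from the two conditions:
  b = (875 − 710) / (log₂ 16 − log₂ 8) = 165 / (4 − 3) = 165 ms/bit
  a = 710 − 165 × 3 = 215 ms
Then RT(32) = 215 + 165 × log₂ 32 = 215 + 165 × 5 ≈ 1040.000 ms.

1040 ms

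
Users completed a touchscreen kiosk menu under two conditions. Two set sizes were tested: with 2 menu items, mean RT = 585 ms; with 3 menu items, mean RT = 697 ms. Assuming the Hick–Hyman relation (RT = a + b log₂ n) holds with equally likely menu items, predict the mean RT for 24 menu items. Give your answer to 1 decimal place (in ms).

Solve the two-equation system in a and b:
  b = (697 − 585) / (log₂ 3 − log₂ 2) = 112 / (1.5850 − 1) = 191.465 ms/bit
  a = 585 − 191.465 × 1 = 393.535 ms
Then RT(24) = 393.535 + 191.465 × log₂ 24 = 393.535 + 191.465 × 4.5850 ≈ 1271.396 ms.

1271.4 ms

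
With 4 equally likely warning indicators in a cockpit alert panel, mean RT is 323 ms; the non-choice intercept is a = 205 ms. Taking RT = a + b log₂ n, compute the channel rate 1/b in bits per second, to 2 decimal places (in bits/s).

b = (323 − 205)/log₂ 4 = 118/2 = 59.000 ms per bit = 0.05900 s/bit; the reciprocal is 16.949 bits/s.

16.95 bits/s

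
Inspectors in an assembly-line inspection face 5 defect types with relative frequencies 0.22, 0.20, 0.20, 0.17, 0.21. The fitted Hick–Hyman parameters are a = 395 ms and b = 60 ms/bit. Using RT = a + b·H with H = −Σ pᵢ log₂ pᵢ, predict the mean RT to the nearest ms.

534 ms

Entropy contributions −pᵢ log₂ pᵢ: 0.4806, 0.4644, 0.4644, 0.4346, 0.4728; sum H = 2.3168 bits.
RT = a + bH = 395 + 60·2.3168 = 534.01 ms.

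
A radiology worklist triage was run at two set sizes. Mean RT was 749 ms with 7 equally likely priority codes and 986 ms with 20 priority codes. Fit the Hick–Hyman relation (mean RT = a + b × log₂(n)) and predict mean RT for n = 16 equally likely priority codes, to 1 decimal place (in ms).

935.6 ms

With log₂ n on the abscissa the relation is linear; from the two conditions:
  b = (986 − 749) / (log₂ 20 − log₂ 7) = 237 / (4.3219 − 2.8074) = 156.480 ms/bit
  a = 749 − 156.480 × 2.8074 = 309.706 ms
Then RT(16) = 309.706 + 156.480 × log₂ 16 = 309.706 + 156.480 × 4 ≈ 935.625 ms.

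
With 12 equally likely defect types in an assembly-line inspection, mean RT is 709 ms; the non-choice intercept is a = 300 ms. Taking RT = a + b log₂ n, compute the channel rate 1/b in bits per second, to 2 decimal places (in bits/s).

8.77 bits/s

Choice component = 709 − 300 = 409 ms over log₂(12) = 3.5850 bits.
b = 409 / 3.5850 = 114.088 ms/bit, so 1/b = 8.765 bits/s.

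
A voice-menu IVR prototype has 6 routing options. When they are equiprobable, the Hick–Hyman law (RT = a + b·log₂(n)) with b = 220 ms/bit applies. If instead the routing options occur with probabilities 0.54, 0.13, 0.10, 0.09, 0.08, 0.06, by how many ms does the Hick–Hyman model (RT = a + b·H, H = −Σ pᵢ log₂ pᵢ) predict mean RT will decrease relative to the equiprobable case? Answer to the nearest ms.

119 ms

Equiprobable entropy H₀ = log₂ 6 = 2.5850 bits.
Skewed entropy H = −Σ pᵢ log₂ pᵢ = 2.0426 bits.
ΔRT = b·(H₀ − H) = 220 × 0.5424 = 119.33 ms.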